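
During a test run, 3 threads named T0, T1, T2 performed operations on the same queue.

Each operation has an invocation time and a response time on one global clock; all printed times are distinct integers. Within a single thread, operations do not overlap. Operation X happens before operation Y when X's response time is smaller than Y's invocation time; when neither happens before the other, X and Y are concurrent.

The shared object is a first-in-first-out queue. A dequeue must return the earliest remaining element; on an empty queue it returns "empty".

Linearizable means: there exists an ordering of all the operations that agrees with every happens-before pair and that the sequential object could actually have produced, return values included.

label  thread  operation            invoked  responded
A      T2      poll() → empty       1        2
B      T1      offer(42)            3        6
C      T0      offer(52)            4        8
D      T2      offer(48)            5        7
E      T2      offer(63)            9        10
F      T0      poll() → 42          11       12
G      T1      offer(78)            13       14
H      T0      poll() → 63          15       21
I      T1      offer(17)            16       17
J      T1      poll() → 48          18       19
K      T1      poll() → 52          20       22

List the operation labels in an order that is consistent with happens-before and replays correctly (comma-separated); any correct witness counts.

1. A poll() → empty, leaving queue <>
2. B offer(42), leaving queue <42>
3. D offer(48), leaving queue <42,48>
4. C offer(52), leaving queue <42,48,52>
5. E offer(63), leaving queue <42,48,52,63>
6. F poll() → 42, leaving queue <48,52,63>
7. G offer(78), leaving queue <48,52,63,78>
8. I offer(17), leaving queue <48,52,63,78,17>
9. J poll() → 48, leaving queue <52,63,78,17>
10. K poll() → 52, leaving queue <63,78,17>
11. H poll() → 63, leaving queue <78,17>

A, B, D, C, E, F, G, I, J, K, H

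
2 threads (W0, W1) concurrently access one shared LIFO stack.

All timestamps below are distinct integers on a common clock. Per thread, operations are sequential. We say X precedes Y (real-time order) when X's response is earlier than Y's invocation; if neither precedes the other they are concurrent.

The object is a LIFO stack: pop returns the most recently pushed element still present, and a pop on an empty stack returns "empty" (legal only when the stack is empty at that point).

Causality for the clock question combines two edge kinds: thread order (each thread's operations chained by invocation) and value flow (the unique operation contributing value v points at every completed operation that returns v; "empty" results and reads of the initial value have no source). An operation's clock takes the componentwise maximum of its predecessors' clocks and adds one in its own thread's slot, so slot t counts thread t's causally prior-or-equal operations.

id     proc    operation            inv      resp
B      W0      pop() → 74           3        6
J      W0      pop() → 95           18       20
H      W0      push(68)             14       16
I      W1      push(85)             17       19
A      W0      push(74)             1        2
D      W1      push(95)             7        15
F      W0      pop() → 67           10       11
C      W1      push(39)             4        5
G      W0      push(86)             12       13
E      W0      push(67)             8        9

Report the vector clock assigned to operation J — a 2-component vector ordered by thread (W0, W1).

no predecessors for C (invoked 4): W1 increments from zero → (0, 1)
no predecessors for A (invoked 1): W0 increments from zero → (1, 0)
D (invocation 7): componentwise max over VC(C)=(0, 1), +1 at W1, giving (0, 2)
B (invocation 3): componentwise max over VC(A)=(1, 0), +1 at W0, giving (2, 0)
I (invocation 17): componentwise max over VC(D)=(0, 2), +1 at W1, giving (0, 3)
E (invocation 8): componentwise max over VC(B)=(2, 0), +1 at W0, giving (3, 0)
F (invocation 10): componentwise max over VC(E)=(3, 0), +1 at W0, giving (4, 0)
G (invocation 12): componentwise max over VC(F)=(4, 0), +1 at W0, giving (5, 0)
H (invocation 14): componentwise max over VC(G)=(5, 0), +1 at W0, giving (6, 0)
J (invocation 18): componentwise max over VC(D)=(0, 2), VC(H)=(6, 0), +1 at W0, giving (7, 2)
target: VC(J) = (7, 2)

(7, 2)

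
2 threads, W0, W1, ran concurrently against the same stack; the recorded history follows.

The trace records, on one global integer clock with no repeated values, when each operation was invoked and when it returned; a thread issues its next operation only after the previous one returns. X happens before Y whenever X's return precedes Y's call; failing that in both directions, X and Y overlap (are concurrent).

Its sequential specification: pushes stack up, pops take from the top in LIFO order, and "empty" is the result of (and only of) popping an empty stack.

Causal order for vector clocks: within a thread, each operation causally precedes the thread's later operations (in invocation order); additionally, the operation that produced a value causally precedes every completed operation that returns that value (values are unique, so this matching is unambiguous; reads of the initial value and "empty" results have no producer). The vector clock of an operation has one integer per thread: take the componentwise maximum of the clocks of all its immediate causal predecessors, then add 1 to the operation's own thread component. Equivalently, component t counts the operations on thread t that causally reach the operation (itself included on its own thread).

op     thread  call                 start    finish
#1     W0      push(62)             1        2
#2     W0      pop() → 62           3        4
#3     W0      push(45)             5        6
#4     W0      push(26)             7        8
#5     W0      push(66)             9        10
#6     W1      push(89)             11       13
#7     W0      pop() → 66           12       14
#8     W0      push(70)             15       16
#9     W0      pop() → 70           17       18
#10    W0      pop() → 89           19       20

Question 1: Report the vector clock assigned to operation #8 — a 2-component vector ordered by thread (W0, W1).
(7, 0)

VC(#6, invoked at 11): no causal predecessors; +1 on W1 → (0, 1)
VC(#1, invoked at 1): no causal predecessors; +1 on W0 → (1, 0)
invoked at 3, #2 merges VC(#1)=(1, 0) and bumps W0's slot → (2, 0)
invoked at 5, #3 merges VC(#2)=(2, 0) and bumps W0's slot → (3, 0)
invoked at 7, #4 merges VC(#3)=(3, 0) and bumps W0's slot → (4, 0)
invoked at 9, #5 merges VC(#4)=(4, 0) and bumps W0's slot → (5, 0)
invoked at 12, #7 merges VC(#5)=(5, 0) and bumps W0's slot → (6, 0)
invoked at 15, #8 merges VC(#7)=(6, 0) and bumps W0's slot → (7, 0)
invoked at 17, #9 merges VC(#8)=(7, 0) and bumps W0's slot → (8, 0)
invoked at 19, #10 merges VC(#6)=(0, 1), VC(#9)=(8, 0) and bumps W0's slot → (9, 1)
target: VC(#8) = (7, 0)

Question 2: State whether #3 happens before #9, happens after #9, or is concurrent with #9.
before

#3 spans [5,6], #9 spans [17,18]
resp(#3)=6 < inv(#9)=17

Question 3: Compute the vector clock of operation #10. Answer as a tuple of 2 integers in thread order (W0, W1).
(9, 1)

#6, invoked 11, has no incoming edges; only W1's bump applies → (0, 1)
#1, invoked 1, has no incoming edges; only W0's bump applies → (1, 0)
VC(#2, invoked at 3): max of VC(#1)=(1, 0), then +1 on thread W0 → (2, 0)
VC(#3, invoked at 5): max of VC(#2)=(2, 0), then +1 on thread W0 → (3, 0)
VC(#4, invoked at 7): max of VC(#3)=(3, 0), then +1 on thread W0 → (4, 0)
VC(#5, invoked at 9): max of VC(#4)=(4, 0), then +1 on thread W0 → (5, 0)
VC(#7, invoked at 12): max of VC(#5)=(5, 0), then +1 on thread W0 → (6, 0)
VC(#8, invoked at 15): max of VC(#7)=(6, 0), then +1 on thread W0 → (7, 0)
VC(#9, invoked at 17): max of VC(#8)=(7, 0), then +1 on thread W0 → (8, 0)
VC(#10, invoked at 19): max of VC(#6)=(0, 1), VC(#9)=(8, 0), then +1 on thread W0 → (9, 1)
target: VC(#10) = (9, 1)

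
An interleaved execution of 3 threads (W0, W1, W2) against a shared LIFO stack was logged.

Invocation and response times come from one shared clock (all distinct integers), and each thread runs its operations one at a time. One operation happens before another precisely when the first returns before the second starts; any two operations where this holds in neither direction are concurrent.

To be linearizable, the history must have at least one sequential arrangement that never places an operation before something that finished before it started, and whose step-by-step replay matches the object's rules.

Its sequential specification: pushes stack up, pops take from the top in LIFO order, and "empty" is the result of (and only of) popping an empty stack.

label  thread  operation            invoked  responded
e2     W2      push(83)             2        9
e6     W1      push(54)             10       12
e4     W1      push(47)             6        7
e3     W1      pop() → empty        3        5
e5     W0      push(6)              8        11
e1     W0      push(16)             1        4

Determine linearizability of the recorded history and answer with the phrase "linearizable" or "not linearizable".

a witness: e3, e1, e2, e4, e5, e6
after step 1 (e3 pop() → empty): stack <>
after step 2 (e1 push(16)): stack <16>
after step 3 (e2 push(83)): stack <16,83>
after step 4 (e4 push(47)): stack <16,83,47>
after step 5 (e5 push(6)): stack <16,83,47,6>
after step 6 (e6 push(54)): stack <16,83,47,6,54>

linearizable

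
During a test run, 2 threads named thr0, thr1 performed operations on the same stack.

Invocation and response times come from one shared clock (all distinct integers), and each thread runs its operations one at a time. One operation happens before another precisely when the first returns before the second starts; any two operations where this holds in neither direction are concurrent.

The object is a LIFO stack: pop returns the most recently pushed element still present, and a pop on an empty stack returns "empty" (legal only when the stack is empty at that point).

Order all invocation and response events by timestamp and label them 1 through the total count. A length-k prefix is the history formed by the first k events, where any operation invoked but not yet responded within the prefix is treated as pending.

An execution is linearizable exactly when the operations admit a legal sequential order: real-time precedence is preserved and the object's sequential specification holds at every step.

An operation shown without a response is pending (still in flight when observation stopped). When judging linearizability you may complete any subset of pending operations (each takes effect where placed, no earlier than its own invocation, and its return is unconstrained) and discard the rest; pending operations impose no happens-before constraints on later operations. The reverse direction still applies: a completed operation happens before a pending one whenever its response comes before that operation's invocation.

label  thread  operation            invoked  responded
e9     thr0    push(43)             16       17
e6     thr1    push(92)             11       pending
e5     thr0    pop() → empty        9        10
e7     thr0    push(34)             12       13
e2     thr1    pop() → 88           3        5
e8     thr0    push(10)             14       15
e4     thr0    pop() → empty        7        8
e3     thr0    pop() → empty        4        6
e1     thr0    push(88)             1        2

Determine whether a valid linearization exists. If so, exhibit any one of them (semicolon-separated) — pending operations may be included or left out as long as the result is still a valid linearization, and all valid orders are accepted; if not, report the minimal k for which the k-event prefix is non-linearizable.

linearizable — witness: e1; e2; e3; e4; e5; e6; e7; e8; e9

step 1: e1 push(88) — stack <88>
step 2: e2 pop() → 88 — stack <>
step 3: e3 pop() → empty — stack <>
step 4: e4 pop() → empty — stack <>
step 5: e5 pop() → empty — stack <>
step 6: e6 push(92) (pending, included) — stack <92>
step 7: e7 push(34) — stack <92,34>
step 8: e8 push(10) — stack <92,34,10>
step 9: e9 push(43) — stack <92,34,10,43>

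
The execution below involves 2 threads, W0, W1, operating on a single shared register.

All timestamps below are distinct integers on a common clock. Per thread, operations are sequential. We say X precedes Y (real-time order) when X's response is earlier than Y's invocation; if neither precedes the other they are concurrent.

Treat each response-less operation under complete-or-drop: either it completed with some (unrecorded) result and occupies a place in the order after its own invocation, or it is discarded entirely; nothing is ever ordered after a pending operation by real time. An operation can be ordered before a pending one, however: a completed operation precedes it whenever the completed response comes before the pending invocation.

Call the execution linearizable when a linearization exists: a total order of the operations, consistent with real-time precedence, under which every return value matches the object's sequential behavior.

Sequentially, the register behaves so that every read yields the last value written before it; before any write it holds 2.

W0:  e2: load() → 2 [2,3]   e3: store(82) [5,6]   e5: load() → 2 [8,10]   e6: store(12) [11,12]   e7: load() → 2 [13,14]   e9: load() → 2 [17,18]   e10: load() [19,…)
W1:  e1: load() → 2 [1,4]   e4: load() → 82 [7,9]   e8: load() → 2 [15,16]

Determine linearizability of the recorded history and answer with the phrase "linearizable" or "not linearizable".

not linearizable

the violation lands at event 10, e5's response at time 10: events 1..9 linearize, events 1..10 do not
checked exhaustively: 4 real-time-consistent orders of 5 completed operations, zero legal register replays
sample order e1, e2, e3, e4, e5 stalls at step 5 — e5 load() → 2 has no legal effect
sample order e1, e2, e3, e5, e4 stalls at step 4 — e5 load() → 2 has no legal effect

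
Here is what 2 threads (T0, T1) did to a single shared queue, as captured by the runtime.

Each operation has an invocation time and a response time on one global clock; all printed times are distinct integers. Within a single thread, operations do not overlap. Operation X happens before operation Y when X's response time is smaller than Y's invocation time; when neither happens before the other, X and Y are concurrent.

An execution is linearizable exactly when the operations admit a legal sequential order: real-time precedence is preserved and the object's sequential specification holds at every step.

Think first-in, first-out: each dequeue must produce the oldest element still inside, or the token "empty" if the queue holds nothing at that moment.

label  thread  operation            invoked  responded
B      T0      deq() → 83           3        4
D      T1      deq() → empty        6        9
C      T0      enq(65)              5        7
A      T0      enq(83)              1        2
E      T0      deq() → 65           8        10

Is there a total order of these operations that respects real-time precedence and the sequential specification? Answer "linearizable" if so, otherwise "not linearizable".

one valid linearization: A, B, C, E, D
after step 1 (A enq(83)): queue <83>
after step 2 (B deq() → 83): queue <>
after step 3 (C enq(65)): queue <65>
after step 4 (E deq() → 65): queue <>
after step 5 (D deq() → empty): queue <>

linearizable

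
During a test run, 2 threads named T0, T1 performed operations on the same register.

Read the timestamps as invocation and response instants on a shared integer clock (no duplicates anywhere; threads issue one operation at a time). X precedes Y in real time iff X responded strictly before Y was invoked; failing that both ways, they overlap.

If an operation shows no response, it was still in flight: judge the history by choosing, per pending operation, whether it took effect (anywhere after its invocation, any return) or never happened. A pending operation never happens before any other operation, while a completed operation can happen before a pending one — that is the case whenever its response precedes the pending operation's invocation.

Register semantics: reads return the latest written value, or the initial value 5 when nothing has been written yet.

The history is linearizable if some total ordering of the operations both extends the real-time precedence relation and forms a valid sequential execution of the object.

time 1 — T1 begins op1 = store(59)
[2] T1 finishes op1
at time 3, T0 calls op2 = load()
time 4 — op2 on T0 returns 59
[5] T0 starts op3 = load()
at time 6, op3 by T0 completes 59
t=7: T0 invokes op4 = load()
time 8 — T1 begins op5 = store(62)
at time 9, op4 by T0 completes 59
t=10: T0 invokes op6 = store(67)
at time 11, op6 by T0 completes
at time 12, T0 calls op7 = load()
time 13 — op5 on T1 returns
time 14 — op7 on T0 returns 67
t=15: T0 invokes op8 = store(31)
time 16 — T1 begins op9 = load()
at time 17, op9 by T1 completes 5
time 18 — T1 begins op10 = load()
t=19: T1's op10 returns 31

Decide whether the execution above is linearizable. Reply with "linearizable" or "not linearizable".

the violation lands at event 17, op9's response at time 17: events 1..16 linearize, events 1..17 do not
checked exhaustively: 4 real-time-consistent orders of 8 completed operations, zero legal register replays
no completion choice of the 1 pending operation (op8) rescues it — every subset was tried
take op1, op2, op3, op4, op5, op6, op7, op9 (pending dropped): step 8 already fails, because op9 load() → 5 cannot occur there
take op1, op2, op3, op4, op6, op5, op7, op9 (pending dropped): step 7 already fails, because op7 load() → 67 cannot occur there

not linearizable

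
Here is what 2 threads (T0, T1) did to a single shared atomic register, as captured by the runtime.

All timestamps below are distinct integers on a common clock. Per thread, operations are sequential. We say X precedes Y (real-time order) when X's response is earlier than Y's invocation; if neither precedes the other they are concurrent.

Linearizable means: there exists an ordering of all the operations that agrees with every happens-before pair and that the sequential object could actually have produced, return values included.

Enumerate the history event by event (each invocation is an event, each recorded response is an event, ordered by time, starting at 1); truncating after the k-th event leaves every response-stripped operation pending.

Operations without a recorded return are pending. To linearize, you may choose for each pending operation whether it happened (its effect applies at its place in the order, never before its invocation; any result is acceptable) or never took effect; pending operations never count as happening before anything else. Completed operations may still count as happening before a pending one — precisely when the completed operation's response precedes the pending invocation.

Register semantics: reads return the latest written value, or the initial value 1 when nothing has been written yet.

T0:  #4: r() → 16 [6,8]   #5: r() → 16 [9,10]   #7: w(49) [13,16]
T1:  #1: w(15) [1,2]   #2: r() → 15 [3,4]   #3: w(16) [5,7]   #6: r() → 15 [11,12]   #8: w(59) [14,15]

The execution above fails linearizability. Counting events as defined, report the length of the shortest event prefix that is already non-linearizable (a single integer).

events 1..11 are linearizable; a witness order is #1, #2, #3, #4, #5:
after step 1 (#1 w(15)): value 15
after step 2 (#2 r() → 15): value 15
after step 3 (#3 w(16)): value 16
after step 4 (#4 r() → 16): value 16
after step 5 (#5 r() → 16): value 16
with event 12 included (#6 responding at time 12), all real-time-consistent orders fail
e.g. #1, #2, #3, #4, #5, #6: illegal at step 6, since #6 r() → 15 cannot apply there
e.g. #1, #2, #4, #3, #5, #6: illegal at step 3, since #4 r() → 16 cannot apply there

12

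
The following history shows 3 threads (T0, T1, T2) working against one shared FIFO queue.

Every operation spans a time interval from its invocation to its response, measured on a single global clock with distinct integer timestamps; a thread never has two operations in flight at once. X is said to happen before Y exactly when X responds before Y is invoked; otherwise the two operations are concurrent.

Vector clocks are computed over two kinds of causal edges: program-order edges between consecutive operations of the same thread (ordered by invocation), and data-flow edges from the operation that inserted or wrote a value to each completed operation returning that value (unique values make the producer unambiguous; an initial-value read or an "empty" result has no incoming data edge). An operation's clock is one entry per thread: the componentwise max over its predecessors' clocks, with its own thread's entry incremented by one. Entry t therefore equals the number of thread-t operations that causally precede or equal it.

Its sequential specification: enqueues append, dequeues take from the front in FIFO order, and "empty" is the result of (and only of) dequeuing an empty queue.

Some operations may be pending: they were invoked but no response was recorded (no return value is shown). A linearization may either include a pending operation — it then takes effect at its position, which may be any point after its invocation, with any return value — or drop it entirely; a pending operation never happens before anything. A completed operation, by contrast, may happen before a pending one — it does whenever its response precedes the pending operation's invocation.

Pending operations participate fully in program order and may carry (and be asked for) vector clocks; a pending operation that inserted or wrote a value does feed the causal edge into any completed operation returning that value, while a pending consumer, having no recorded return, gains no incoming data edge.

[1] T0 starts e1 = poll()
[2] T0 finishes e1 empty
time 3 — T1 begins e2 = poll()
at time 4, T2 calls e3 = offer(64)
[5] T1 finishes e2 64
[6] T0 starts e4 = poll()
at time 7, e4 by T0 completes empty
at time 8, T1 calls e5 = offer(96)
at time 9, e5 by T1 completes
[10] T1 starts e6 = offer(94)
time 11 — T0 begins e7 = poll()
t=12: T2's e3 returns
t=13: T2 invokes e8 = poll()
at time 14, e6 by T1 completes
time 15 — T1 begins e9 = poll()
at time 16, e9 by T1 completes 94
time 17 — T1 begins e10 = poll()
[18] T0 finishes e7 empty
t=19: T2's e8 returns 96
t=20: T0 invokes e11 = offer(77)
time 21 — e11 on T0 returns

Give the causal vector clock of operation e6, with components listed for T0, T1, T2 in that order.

invoked at 4, e3 has no predecessors; its own T2 bump gives (0, 0, 1)
invoked at 1, e1 has no predecessors; its own T0 bump gives (1, 0, 0)
e2, invoked 3, takes VC(e3)=(0, 0, 1) under max, adds 1 for T1 → (0, 1, 1)
e4, invoked 6, takes VC(e1)=(1, 0, 0) under max, adds 1 for T0 → (2, 0, 0)
e5, invoked 8, takes VC(e2)=(0, 1, 1) under max, adds 1 for T1 → (0, 2, 1)
e7, invoked 11, takes VC(e4)=(2, 0, 0) under max, adds 1 for T0 → (3, 0, 0)
e8, invoked 13, takes VC(e3)=(0, 0, 1), VC(e5)=(0, 2, 1) under max, adds 1 for T2 → (0, 2, 2)
e6, invoked 10, takes VC(e5)=(0, 2, 1) under max, adds 1 for T1 → (0, 3, 1)
e11, invoked 20, takes VC(e7)=(3, 0, 0) under max, adds 1 for T0 → (4, 0, 0)
e9, invoked 15, takes VC(e6)=(0, 3, 1) under max, adds 1 for T1 → (0, 4, 1)
e10, invoked 17, takes VC(e9)=(0, 4, 1) under max, adds 1 for T1 → (0, 5, 1)
target: VC(e6) = (0, 3, 1)

(0, 3, 1)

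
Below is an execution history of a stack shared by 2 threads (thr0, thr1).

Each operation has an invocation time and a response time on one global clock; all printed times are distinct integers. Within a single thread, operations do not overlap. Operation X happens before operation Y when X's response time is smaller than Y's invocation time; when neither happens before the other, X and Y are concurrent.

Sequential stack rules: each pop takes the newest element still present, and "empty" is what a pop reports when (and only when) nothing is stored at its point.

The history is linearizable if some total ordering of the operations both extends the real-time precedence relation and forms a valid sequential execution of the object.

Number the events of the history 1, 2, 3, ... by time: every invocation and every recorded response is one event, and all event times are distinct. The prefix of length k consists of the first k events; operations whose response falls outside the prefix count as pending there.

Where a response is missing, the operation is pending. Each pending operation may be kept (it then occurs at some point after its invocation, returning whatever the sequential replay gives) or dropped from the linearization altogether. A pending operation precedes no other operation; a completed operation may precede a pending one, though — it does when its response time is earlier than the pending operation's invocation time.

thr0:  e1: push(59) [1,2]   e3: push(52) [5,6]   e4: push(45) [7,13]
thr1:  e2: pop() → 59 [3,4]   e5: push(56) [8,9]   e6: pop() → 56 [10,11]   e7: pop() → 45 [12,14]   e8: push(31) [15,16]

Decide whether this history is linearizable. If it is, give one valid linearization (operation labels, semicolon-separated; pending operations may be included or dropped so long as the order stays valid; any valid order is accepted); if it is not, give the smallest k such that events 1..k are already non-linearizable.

after step 1 (e1 push(59)): stack <59>
after step 2 (e2 pop() → 59): stack <>
after step 3 (e3 push(52)): stack <52>
after step 4 (e4 push(45)): stack <52,45>
after step 5 (e5 push(56)): stack <52,45,56>
after step 6 (e6 pop() → 56): stack <52,45>
after step 7 (e7 pop() → 45): stack <52>
after step 8 (e8 push(31)): stack <52,31>

linearizable — witness: e1; e2; e3; e4; e5; e6; e7; e8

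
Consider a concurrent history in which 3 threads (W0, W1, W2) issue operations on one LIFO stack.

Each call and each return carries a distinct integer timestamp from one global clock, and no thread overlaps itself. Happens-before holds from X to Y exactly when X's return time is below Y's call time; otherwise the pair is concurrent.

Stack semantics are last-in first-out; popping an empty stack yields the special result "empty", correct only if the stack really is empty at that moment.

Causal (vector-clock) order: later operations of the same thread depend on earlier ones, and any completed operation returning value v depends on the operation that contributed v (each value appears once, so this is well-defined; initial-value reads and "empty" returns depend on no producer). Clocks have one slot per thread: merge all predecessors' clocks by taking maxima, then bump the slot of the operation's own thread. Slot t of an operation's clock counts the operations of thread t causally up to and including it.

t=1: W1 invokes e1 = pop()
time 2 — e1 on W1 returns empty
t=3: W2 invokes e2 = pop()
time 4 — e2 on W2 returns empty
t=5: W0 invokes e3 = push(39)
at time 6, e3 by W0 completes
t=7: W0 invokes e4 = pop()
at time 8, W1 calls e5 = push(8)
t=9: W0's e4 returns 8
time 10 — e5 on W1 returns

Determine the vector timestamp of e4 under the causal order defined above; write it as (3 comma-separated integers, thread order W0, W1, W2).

no predecessors for e2 (invoked 3): W2 increments from zero → (0, 0, 1)
no predecessors for e1 (invoked 1): W1 increments from zero → (0, 1, 0)
no predecessors for e3 (invoked 5): W0 increments from zero → (1, 0, 0)
VC(e5, invoked at 8): max of VC(e1)=(0, 1, 0), then +1 on thread W1 → (0, 2, 0)
VC(e4, invoked at 7): max of VC(e3)=(1, 0, 0), VC(e5)=(0, 2, 0), then +1 on thread W0 → (2, 2, 0)
target: VC(e4) = (2, 2, 0)

(2, 2, 0)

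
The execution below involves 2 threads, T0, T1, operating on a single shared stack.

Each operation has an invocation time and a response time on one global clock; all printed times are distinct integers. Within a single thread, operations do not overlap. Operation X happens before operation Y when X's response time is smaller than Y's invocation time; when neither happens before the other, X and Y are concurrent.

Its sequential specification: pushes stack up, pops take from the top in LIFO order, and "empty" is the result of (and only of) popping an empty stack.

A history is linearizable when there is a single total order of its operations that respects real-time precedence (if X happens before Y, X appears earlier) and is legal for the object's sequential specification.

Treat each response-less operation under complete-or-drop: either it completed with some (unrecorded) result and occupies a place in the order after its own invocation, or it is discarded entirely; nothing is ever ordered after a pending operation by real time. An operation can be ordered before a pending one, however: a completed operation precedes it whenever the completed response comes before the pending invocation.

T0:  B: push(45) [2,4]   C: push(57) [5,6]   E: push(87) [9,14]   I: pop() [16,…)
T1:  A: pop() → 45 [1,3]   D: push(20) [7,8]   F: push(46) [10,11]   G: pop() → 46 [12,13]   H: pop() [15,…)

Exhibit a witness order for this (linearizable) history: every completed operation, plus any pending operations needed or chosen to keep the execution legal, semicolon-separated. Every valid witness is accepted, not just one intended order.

B; A; C; D; E; F; G

after step 1 (B push(45)): stack <45>
after step 2 (A pop() → 45): stack <>
after step 3 (C push(57)): stack <57>
after step 4 (D push(20)): stack <57,20>
after step 5 (E push(87)): stack <57,20,87>
after step 6 (F push(46)): stack <57,20,87,46>
after step 7 (G pop() → 46): stack <57,20,87>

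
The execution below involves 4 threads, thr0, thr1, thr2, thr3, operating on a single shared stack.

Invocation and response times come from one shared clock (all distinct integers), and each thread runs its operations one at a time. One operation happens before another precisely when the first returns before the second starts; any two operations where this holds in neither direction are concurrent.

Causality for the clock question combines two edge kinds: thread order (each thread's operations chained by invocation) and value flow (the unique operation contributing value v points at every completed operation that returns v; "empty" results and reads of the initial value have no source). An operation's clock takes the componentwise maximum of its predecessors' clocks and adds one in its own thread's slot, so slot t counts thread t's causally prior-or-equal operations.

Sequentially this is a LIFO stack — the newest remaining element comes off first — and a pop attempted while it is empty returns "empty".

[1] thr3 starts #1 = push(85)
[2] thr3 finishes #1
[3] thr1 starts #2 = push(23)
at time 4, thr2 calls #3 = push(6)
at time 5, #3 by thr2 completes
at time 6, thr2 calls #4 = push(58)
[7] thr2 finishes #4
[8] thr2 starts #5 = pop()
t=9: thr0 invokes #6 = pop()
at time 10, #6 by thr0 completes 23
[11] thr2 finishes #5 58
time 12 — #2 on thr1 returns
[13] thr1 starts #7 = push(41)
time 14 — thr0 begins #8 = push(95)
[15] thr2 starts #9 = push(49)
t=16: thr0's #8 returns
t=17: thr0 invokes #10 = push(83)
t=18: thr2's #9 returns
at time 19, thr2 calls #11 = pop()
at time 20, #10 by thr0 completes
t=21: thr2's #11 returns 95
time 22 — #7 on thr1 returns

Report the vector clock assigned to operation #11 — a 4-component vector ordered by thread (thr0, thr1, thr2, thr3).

invoked at 1, #1 has no predecessors; its own thr3 bump gives (0, 0, 0, 1)
invoked at 4, #3 has no predecessors; its own thr2 bump gives (0, 0, 1, 0)
invoked at 3, #2 has no predecessors; its own thr1 bump gives (0, 1, 0, 0)
#4 (invocation 6): componentwise max over VC(#3)=(0, 0, 1, 0), +1 at thr2, giving (0, 0, 2, 0)
#7 (invocation 13): componentwise max over VC(#2)=(0, 1, 0, 0), +1 at thr1, giving (0, 2, 0, 0)
#6 (invocation 9): componentwise max over VC(#2)=(0, 1, 0, 0), +1 at thr0, giving (1, 1, 0, 0)
#5 (invocation 8): componentwise max over VC(#4)=(0, 0, 2, 0), +1 at thr2, giving (0, 0, 3, 0)
#8 (invocation 14): componentwise max over VC(#6)=(1, 1, 0, 0), +1 at thr0, giving (2, 1, 0, 0)
#9 (invocation 15): componentwise max over VC(#5)=(0, 0, 3, 0), +1 at thr2, giving (0, 0, 4, 0)
#10 (invocation 17): componentwise max over VC(#8)=(2, 1, 0, 0), +1 at thr0, giving (3, 1, 0, 0)
#11 (invocation 19): componentwise max over VC(#8)=(2, 1, 0, 0), VC(#9)=(0, 0, 4, 0), +1 at thr2, giving (2, 1, 5, 0)
target: VC(#11) = (2, 1, 5, 0)

(2, 1, 5, 0)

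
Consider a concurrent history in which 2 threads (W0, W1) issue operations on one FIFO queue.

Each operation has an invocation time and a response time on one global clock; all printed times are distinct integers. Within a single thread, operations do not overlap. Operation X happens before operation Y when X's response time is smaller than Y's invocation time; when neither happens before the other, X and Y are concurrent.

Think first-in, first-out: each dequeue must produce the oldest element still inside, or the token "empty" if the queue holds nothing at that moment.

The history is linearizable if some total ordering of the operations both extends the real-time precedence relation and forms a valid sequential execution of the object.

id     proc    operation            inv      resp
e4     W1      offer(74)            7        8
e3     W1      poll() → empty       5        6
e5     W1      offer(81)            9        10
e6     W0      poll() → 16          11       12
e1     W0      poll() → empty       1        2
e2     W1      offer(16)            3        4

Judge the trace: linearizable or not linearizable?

not linearizable

already the first 6 events (up to e3's response at time 6) admit no linearization; the first 5 still do
one real-time candidate order over the 3 completed operations — the FIFO queue replay rejects it
sample order e1, e2, e3 stalls at step 3 — e3 poll() → empty has no legal effect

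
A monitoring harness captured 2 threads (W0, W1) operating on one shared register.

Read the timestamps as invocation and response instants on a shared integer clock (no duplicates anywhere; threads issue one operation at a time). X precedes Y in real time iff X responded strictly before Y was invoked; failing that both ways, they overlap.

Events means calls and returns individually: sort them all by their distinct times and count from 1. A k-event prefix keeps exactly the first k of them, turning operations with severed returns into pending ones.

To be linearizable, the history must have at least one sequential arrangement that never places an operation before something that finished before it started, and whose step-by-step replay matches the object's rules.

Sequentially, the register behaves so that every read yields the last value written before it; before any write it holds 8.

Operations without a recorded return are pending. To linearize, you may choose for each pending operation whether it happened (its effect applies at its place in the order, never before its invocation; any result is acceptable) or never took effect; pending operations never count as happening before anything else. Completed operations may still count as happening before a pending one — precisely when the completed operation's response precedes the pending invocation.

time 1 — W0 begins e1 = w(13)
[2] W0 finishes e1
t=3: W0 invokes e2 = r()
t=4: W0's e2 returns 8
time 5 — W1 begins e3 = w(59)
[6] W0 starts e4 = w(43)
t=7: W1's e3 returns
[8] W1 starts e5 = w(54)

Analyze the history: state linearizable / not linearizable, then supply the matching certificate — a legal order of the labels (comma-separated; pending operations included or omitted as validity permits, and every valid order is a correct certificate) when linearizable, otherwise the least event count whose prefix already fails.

not linearizable — minimal violating prefix: 4 events

through event 3 a valid linearization exists; event 4 (e2 responding at time 4) ends that
a single order respects real time; the 2 completed register operations fail replay along it
take e1, e2: step 2 already fails, because e2 r() → 8 cannot occur there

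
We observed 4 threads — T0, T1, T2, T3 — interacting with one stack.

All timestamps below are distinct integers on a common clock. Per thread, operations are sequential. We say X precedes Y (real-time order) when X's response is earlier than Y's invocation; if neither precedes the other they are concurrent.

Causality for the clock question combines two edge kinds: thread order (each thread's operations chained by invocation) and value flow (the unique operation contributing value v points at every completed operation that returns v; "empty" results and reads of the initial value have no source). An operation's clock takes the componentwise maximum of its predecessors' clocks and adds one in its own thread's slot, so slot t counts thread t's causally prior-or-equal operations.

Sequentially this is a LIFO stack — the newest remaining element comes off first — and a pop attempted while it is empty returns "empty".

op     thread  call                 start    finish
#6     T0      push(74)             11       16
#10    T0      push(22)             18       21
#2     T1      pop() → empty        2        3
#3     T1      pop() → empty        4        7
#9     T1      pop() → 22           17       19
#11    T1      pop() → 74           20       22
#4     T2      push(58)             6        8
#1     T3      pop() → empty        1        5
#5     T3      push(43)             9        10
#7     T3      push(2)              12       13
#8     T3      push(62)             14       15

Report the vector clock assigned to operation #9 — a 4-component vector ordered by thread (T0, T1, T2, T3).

root op #1, invoked 1: fresh clock plus T3's own tick → (0, 0, 0, 1)
root op #4, invoked 6: fresh clock plus T2's own tick → (0, 0, 1, 0)
root op #2, invoked 2: fresh clock plus T1's own tick → (0, 1, 0, 0)
root op #6, invoked 11: fresh clock plus T0's own tick → (1, 0, 0, 0)
from VC(#1)=(0, 0, 0, 1), #5 (invoked 9) maxes components and bumps T3 → (0, 0, 0, 2)
from VC(#2)=(0, 1, 0, 0), #3 (invoked 4) maxes components and bumps T1 → (0, 2, 0, 0)
from VC(#6)=(1, 0, 0, 0), #10 (invoked 18) maxes components and bumps T0 → (2, 0, 0, 0)
from VC(#5)=(0, 0, 0, 2), #7 (invoked 12) maxes components and bumps T3 → (0, 0, 0, 3)
from VC(#7)=(0, 0, 0, 3), #8 (invoked 14) maxes components and bumps T3 → (0, 0, 0, 4)
from VC(#3)=(0, 2, 0, 0), VC(#10)=(2, 0, 0, 0), #9 (invoked 17) maxes components and bumps T1 → (2, 3, 0, 0)
from VC(#6)=(1, 0, 0, 0), VC(#9)=(2, 3, 0, 0), #11 (invoked 20) maxes components and bumps T1 → (2, 4, 0, 0)
target: VC(#9) = (2, 3, 0, 0)

(2, 3, 0, 0)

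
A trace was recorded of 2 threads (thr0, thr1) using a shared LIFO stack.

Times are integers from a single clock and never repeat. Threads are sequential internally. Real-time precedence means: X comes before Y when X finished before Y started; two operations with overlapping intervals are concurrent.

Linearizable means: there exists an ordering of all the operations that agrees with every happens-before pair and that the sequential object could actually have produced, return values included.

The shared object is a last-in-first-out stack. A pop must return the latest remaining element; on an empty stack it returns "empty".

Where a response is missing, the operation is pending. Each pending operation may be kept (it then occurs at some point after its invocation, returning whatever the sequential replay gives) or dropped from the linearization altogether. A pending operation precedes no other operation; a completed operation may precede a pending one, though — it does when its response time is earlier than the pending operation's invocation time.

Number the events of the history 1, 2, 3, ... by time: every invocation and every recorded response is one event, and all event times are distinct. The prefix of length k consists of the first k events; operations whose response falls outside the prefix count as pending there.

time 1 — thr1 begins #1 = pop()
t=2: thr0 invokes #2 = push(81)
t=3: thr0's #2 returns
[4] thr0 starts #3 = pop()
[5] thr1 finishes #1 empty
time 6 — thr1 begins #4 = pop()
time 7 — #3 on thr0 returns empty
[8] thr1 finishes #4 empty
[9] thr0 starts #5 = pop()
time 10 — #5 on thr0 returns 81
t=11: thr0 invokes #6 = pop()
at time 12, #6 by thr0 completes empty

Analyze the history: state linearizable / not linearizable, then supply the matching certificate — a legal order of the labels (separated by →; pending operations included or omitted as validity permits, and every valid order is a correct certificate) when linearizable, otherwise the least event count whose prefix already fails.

not linearizable — minimal violating prefix: 8 events

through event 7 a valid linearization exists; event 8 (#4 responding at time 8) ends that
real-time-consistent orders of the 4 completed operations: 5 — all fail the LIFO stack replay
one such order, #1, #2, #3, #4, breaks at step 3 where #3 pop() → empty is illegal
one such order, #1, #2, #4, #3, breaks at step 3 where #4 pop() → empty is illegal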